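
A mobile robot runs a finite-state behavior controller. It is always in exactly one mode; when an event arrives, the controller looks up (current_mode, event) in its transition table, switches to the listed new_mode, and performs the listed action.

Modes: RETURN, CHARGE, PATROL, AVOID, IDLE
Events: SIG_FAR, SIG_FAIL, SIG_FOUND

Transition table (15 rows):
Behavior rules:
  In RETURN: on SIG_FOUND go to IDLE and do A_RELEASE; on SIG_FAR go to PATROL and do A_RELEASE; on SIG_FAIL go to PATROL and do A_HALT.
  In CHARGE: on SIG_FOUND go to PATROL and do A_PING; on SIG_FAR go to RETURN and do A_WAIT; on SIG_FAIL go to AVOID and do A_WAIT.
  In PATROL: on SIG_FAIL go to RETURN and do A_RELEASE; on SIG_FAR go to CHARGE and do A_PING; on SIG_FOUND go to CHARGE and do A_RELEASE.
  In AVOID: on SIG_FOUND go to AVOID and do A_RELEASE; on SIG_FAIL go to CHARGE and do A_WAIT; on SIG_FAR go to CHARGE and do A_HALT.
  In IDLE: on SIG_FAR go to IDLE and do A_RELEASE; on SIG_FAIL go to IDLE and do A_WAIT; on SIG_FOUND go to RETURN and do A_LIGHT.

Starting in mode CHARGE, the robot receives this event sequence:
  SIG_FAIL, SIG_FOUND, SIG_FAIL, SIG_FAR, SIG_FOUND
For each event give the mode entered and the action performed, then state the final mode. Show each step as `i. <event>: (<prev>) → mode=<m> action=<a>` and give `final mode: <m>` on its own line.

1. SIG_FAIL: (CHARGE) → mode=AVOID action=A_WAIT
2. SIG_FOUND: (AVOID) → mode=AVOID action=A_RELEASE
3. SIG_FAIL: (AVOID) → mode=CHARGE action=A_WAIT
4. SIG_FAR: (CHARGE) → mode=RETURN action=A_WAIT
5. SIG_FOUND: (RETURN) → mode=IDLE action=A_RELEASE

final mode: IDLE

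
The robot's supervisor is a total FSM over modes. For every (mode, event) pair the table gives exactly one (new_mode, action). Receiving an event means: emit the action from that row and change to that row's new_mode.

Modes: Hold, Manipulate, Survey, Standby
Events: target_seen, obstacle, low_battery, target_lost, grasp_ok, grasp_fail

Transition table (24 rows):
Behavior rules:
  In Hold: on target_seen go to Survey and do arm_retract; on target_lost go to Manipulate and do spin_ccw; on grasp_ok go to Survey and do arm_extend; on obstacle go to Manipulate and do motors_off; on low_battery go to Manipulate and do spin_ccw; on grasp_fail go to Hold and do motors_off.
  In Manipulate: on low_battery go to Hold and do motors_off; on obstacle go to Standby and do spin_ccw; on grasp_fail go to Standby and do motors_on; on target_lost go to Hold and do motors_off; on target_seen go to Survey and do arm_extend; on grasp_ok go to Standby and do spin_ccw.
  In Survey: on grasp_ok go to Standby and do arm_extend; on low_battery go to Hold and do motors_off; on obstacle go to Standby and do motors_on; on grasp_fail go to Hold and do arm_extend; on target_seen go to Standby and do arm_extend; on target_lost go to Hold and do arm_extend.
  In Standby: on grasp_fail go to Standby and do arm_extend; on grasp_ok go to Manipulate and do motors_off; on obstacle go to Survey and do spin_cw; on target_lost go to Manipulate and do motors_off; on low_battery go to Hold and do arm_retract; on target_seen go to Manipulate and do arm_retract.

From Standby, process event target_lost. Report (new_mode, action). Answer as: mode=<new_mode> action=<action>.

current mode = Standby; filter table to that mode:
  (Standby, grasp_fail) → (Standby, arm_extend)
  (Standby, grasp_ok) → (Manipulate, motors_off)
  (Standby, obstacle) → (Survey, spin_cw)
  (Standby, target_lost) → (Manipulate, motors_off)  ← event matches
  (Standby, low_battery) → (Hold, arm_retract)
  (Standby, target_seen) → (Manipulate, arm_retract)
event = target_lost selects (Manipulate, motors_off)

mode=Manipulate action=motors_off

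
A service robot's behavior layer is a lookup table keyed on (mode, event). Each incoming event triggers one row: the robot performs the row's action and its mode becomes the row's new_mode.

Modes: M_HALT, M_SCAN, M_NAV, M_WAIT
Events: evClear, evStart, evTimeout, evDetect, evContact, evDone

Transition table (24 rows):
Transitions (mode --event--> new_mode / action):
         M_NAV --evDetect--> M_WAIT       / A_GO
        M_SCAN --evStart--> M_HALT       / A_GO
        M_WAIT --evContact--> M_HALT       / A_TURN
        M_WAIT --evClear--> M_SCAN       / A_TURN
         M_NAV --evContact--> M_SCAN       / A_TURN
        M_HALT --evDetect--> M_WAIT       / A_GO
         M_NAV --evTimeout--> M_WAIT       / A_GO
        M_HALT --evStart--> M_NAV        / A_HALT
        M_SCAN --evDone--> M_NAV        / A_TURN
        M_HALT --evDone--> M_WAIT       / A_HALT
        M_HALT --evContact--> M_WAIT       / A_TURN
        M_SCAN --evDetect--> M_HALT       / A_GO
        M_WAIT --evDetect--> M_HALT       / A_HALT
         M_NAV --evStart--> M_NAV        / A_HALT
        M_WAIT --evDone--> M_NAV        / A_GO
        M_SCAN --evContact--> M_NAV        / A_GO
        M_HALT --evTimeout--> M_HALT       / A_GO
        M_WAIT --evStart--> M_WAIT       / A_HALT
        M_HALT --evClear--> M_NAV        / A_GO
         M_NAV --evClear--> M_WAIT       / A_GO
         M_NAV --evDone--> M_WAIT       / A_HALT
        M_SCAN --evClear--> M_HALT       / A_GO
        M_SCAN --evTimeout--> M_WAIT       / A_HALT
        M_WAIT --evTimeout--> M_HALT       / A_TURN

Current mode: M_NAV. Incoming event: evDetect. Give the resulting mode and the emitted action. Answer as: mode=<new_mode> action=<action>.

mode=M_WAIT action=A_GO

current mode = M_NAV; filter table to that mode:
  (M_NAV, evDetect) → (M_WAIT, A_GO)  ← event matches
  (M_NAV, evContact) → (M_SCAN, A_TURN)
  (M_NAV, evTimeout) → (M_WAIT, A_GO)
  (M_NAV, evStart) → (M_NAV, A_HALT)
  (M_NAV, evClear) → (M_WAIT, A_GO)
  (M_NAV, evDone) → (M_WAIT, A_HALT)
event = evDetect selects (M_WAIT, A_GO)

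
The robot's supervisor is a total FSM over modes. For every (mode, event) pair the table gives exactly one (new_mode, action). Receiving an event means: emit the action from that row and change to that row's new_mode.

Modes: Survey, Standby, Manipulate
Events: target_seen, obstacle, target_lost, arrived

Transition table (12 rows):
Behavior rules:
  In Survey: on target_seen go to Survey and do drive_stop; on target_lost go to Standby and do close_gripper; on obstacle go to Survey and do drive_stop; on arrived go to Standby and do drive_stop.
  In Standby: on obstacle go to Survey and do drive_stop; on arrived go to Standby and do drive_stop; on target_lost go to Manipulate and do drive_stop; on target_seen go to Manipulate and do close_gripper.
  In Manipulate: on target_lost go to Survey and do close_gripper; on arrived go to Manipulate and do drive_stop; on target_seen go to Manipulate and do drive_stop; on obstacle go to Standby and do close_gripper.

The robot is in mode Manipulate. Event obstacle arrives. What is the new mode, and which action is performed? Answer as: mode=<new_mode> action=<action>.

current mode = Manipulate; filter table to that mode:
  (Manipulate, target_lost) → (Survey, close_gripper)
  (Manipulate, arrived) → (Manipulate, drive_stop)
  (Manipulate, target_seen) → (Manipulate, drive_stop)
  (Manipulate, obstacle) → (Standby, close_gripper)  ← event matches
event = obstacle selects (Standby, close_gripper)

mode=Standby action=close_gripper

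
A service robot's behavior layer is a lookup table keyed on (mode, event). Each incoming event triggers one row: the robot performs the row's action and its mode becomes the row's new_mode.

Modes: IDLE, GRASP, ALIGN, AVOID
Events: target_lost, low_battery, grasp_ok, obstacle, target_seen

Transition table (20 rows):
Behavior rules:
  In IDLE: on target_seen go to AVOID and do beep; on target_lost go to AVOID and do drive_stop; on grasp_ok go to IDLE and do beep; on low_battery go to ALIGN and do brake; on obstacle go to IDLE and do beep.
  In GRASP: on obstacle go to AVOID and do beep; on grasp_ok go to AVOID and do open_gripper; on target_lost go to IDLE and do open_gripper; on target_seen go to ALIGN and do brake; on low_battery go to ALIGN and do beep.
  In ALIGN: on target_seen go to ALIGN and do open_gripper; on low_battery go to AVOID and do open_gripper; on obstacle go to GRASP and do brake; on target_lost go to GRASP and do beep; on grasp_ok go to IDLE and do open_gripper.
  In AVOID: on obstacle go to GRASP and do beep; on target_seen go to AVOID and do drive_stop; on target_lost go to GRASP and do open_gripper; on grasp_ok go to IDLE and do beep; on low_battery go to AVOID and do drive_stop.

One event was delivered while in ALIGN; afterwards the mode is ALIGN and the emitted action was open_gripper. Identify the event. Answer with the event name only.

try target_lost: (ALIGN, target_lost) → (GRASP, beep)
try low_battery: (ALIGN, low_battery) → (AVOID, open_gripper)
try grasp_ok: (ALIGN, grasp_ok) → (IDLE, open_gripper)
try obstacle: (ALIGN, obstacle) → (GRASP, brake)
try target_seen: (ALIGN, target_seen) → (ALIGN, open_gripper)  ← matches

target_seen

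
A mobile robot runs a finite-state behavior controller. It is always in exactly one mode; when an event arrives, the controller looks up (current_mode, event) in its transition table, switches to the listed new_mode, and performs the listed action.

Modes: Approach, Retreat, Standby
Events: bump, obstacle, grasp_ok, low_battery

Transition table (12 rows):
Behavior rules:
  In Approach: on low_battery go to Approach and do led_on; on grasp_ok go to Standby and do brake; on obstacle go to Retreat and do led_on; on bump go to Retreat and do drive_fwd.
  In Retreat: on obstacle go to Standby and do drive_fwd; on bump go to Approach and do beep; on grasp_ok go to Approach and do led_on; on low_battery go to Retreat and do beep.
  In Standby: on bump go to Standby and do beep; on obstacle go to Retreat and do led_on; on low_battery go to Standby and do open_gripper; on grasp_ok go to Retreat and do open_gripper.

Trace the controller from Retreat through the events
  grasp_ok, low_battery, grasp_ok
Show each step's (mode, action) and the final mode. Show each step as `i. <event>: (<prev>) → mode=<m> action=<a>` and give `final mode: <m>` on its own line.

1. grasp_ok: (Retreat) → mode=Approach action=led_on
2. low_battery: (Approach) → mode=Approach action=led_on
3. grasp_ok: (Approach) → mode=Standby action=brake

final mode: Standby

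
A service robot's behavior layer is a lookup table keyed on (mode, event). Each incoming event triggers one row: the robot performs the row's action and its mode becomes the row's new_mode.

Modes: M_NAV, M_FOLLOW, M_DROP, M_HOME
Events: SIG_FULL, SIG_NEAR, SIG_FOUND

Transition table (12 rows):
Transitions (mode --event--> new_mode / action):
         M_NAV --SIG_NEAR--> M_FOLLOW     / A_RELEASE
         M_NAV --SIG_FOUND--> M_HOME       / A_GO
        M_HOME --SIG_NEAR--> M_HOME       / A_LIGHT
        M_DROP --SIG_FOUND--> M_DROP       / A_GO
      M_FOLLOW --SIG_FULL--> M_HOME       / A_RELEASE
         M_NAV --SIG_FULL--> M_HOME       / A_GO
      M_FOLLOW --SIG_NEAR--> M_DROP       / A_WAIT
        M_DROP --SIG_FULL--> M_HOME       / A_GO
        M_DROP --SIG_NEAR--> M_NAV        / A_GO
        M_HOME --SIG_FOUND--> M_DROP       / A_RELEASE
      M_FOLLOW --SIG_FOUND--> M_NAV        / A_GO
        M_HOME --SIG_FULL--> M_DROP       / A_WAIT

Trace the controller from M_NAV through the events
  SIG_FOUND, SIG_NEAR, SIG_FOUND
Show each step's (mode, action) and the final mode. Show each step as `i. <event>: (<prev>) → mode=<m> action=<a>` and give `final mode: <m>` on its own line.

final mode: M_DROP

1. SIG_FOUND: (M_NAV) → mode=M_HOME action=A_GO
2. SIG_NEAR: (M_HOME) → mode=M_HOME action=A_LIGHT
3. SIG_FOUND: (M_HOME) → mode=M_DROP action=A_RELEASE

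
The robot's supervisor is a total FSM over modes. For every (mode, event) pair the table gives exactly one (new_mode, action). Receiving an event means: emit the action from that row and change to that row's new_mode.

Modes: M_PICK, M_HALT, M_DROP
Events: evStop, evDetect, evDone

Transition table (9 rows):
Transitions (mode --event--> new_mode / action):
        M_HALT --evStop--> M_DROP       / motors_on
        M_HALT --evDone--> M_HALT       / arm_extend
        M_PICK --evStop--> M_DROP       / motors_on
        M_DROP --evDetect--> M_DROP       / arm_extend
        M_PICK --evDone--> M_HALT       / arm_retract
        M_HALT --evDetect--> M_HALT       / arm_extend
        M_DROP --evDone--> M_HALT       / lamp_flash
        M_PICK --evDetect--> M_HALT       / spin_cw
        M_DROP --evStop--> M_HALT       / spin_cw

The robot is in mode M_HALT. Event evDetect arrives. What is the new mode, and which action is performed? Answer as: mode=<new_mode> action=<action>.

mode=M_HALT action=arm_extend

current mode = M_HALT; filter table to that mode:
  (M_HALT, evStop) → (M_DROP, motors_on)
  (M_HALT, evDone) → (M_HALT, arm_extend)
  (M_HALT, evDetect) → (M_HALT, arm_extend)  ← event matches
event = evDetect selects (M_HALT, arm_extend)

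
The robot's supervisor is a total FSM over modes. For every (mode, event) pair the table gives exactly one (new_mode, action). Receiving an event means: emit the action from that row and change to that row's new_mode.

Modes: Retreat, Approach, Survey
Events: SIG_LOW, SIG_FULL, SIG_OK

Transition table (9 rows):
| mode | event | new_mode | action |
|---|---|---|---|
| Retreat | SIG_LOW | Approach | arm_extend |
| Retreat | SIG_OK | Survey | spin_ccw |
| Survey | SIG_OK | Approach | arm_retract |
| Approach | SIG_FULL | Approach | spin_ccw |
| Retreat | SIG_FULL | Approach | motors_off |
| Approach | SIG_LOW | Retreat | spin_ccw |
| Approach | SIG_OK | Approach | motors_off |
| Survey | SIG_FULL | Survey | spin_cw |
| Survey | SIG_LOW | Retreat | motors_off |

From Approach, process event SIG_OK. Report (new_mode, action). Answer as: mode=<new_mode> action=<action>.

mode=Approach action=motors_off

current mode = Approach; filter table to that mode:
  (Approach, SIG_FULL) → (Approach, spin_ccw)
  (Approach, SIG_LOW) → (Retreat, spin_ccw)
  (Approach, SIG_OK) → (Approach, motors_off)  ← event matches
event = SIG_OK selects (Approach, motors_off)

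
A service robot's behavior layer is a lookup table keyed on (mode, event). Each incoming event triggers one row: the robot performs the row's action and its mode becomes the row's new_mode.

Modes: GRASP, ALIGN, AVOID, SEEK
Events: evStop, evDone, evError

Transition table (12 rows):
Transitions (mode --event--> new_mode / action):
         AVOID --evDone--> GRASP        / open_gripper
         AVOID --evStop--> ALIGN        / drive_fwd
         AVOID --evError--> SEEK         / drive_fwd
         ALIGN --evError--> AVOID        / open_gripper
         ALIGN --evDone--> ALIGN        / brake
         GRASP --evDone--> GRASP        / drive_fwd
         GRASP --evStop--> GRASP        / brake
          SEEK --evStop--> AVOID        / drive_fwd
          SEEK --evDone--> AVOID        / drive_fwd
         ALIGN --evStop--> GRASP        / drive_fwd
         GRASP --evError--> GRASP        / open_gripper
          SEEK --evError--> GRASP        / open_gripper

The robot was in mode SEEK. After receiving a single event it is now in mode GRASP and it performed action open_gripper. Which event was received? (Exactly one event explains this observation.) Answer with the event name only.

try evStop: (SEEK, evStop) → (AVOID, drive_fwd)
try evDone: (SEEK, evDone) → (AVOID, drive_fwd)
try evError: (SEEK, evError) → (GRASP, open_gripper)  ← matches

evError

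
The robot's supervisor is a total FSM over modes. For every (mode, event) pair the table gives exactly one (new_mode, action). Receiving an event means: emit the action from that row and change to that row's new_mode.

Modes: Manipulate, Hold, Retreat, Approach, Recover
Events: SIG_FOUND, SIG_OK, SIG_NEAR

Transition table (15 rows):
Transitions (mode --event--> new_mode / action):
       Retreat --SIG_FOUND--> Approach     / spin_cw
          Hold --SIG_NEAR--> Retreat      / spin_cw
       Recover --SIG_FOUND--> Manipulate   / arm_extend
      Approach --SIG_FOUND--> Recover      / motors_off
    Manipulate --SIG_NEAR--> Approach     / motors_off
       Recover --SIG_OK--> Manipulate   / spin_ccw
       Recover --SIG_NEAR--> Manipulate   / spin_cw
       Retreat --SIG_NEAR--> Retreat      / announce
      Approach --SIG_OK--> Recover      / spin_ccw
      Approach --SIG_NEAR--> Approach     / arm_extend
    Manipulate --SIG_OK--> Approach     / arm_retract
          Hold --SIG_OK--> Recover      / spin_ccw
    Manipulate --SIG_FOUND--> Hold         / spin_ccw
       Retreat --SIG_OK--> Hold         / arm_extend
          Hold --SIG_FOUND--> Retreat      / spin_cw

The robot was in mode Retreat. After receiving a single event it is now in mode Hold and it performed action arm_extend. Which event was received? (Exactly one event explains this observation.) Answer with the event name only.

try SIG_FOUND: (Retreat, SIG_FOUND) → (Approach, spin_cw)
try SIG_OK: (Retreat, SIG_OK) → (Hold, arm_extend)  ← matches
try SIG_NEAR: (Retreat, SIG_NEAR) → (Retreat, announce)

SIG_OK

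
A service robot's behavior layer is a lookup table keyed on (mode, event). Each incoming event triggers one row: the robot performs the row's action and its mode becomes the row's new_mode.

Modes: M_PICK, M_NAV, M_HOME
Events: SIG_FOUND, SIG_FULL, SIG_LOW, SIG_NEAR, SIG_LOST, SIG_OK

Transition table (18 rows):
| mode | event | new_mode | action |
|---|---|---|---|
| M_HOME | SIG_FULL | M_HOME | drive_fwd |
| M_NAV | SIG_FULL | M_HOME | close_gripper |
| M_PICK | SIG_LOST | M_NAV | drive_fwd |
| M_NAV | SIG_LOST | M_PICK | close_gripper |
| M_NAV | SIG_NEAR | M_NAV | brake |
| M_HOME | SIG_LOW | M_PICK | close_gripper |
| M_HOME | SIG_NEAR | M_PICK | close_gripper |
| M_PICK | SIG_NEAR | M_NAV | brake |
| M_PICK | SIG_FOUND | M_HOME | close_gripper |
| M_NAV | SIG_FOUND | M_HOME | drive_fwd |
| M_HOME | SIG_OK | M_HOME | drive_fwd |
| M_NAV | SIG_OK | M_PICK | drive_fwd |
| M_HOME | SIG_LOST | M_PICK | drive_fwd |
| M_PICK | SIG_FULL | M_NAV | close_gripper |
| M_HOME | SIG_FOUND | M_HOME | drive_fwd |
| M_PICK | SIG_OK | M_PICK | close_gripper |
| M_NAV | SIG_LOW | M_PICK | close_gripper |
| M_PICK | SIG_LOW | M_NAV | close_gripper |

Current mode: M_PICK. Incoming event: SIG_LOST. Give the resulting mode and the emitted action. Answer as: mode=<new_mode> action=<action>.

mode=M_NAV action=drive_fwd

current mode = M_PICK; filter table to that mode:
  (M_PICK, SIG_LOST) → (M_NAV, drive_fwd)  ← event matches
  (M_PICK, SIG_NEAR) → (M_NAV, brake)
  (M_PICK, SIG_FOUND) → (M_HOME, close_gripper)
  (M_PICK, SIG_FULL) → (M_NAV, close_gripper)
  (M_PICK, SIG_OK) → (M_PICK, close_gripper)
  (M_PICK, SIG_LOW) → (M_NAV, close_gripper)
event = SIG_LOST selects (M_NAV, drive_fwd)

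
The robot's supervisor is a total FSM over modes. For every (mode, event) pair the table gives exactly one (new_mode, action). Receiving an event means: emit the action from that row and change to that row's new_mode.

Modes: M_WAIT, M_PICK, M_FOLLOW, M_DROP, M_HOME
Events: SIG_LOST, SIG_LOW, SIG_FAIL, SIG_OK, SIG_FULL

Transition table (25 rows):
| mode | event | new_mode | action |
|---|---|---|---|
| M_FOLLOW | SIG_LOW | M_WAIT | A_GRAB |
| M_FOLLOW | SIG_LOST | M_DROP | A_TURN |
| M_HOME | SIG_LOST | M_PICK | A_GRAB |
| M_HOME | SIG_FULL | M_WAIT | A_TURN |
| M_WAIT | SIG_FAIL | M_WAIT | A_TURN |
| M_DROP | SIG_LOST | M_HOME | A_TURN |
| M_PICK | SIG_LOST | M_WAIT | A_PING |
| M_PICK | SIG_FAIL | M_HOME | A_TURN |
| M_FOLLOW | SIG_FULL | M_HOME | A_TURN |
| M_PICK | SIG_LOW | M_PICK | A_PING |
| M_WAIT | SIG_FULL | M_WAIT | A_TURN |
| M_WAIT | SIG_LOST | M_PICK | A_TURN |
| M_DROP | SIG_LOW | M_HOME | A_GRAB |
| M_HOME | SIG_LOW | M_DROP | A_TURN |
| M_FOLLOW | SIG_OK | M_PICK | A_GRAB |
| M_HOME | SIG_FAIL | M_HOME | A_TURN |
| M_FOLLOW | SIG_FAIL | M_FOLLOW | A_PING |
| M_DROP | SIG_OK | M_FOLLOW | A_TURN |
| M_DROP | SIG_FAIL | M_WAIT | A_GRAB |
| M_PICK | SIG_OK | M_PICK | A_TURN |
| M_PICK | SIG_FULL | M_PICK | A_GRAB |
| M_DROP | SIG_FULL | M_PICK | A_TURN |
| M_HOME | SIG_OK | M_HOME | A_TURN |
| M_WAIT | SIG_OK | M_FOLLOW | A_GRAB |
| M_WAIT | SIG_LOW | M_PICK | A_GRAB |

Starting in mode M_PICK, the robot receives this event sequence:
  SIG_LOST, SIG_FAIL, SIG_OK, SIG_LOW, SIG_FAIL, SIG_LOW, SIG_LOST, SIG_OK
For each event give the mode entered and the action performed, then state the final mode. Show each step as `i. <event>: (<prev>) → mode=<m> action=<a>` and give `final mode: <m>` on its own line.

1. SIG_LOST: (M_PICK) → mode=M_WAIT action=A_PING
2. SIG_FAIL: (M_WAIT) → mode=M_WAIT action=A_TURN
3. SIG_OK: (M_WAIT) → mode=M_FOLLOW action=A_GRAB
4. SIG_LOW: (M_FOLLOW) → mode=M_WAIT action=A_GRAB
5. SIG_FAIL: (M_WAIT) → mode=M_WAIT action=A_TURN
6. SIG_LOW: (M_WAIT) → mode=M_PICK action=A_GRAB
7. SIG_LOST: (M_PICK) → mode=M_WAIT action=A_PING
8. SIG_OK: (M_WAIT) → mode=M_FOLLOW action=A_GRAB

final mode: M_FOLLOW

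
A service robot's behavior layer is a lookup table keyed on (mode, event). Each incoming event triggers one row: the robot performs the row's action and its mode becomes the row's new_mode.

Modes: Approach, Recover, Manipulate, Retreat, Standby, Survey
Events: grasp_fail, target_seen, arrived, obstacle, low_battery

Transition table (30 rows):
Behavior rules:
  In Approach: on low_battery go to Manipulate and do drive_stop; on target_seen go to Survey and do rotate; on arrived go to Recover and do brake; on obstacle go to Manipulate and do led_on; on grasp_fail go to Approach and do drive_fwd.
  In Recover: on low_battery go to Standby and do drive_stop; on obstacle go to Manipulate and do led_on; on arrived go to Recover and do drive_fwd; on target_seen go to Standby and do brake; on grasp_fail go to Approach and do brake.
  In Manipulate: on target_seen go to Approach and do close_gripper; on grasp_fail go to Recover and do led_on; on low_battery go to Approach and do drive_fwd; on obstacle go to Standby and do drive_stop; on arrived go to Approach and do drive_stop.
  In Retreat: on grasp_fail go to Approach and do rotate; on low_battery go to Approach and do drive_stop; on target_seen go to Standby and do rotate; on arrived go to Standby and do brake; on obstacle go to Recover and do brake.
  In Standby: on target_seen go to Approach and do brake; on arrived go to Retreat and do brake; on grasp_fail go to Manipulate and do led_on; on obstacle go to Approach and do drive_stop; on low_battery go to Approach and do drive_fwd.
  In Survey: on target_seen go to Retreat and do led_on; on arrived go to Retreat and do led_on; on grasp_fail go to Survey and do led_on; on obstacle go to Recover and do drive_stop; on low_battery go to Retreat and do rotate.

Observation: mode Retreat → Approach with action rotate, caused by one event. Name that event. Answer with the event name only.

try grasp_fail: (Retreat, grasp_fail) → (Approach, rotate)  ← matches
try target_seen: (Retreat, target_seen) → (Standby, rotate)
try arrived: (Retreat, arrived) → (Standby, brake)
try obstacle: (Retreat, obstacle) → (Recover, brake)
try low_battery: (Retreat, low_battery) → (Approach, drive_stop)

grasp_fail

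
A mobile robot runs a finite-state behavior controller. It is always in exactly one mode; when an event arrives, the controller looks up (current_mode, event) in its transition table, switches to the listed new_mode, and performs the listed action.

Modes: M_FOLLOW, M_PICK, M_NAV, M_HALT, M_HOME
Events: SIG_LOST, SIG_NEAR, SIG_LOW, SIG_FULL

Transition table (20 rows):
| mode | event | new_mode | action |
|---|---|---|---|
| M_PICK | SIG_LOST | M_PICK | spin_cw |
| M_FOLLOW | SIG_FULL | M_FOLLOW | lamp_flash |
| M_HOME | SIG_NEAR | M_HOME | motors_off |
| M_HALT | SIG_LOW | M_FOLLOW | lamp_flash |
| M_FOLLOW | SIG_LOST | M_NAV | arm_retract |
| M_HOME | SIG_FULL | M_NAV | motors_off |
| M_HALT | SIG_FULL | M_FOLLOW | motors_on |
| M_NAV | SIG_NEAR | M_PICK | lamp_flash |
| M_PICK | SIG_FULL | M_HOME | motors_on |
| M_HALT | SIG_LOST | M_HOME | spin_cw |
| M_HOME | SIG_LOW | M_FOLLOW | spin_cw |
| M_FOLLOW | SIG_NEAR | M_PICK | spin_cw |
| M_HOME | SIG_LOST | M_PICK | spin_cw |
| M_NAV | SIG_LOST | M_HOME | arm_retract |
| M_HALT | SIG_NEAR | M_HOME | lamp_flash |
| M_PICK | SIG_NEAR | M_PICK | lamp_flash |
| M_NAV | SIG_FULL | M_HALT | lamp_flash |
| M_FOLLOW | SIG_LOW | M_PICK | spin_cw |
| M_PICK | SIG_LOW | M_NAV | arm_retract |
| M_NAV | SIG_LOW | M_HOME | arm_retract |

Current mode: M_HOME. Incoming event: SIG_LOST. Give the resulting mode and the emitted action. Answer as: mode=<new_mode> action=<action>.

mode=M_PICK action=spin_cw

current mode = M_HOME; filter table to that mode:
  (M_HOME, SIG_NEAR) → (M_HOME, motors_off)
  (M_HOME, SIG_FULL) → (M_NAV, motors_off)
  (M_HOME, SIG_LOW) → (M_FOLLOW, spin_cw)
  (M_HOME, SIG_LOST) → (M_PICK, spin_cw)  ← event matches
event = SIG_LOST selects (M_PICK, spin_cw)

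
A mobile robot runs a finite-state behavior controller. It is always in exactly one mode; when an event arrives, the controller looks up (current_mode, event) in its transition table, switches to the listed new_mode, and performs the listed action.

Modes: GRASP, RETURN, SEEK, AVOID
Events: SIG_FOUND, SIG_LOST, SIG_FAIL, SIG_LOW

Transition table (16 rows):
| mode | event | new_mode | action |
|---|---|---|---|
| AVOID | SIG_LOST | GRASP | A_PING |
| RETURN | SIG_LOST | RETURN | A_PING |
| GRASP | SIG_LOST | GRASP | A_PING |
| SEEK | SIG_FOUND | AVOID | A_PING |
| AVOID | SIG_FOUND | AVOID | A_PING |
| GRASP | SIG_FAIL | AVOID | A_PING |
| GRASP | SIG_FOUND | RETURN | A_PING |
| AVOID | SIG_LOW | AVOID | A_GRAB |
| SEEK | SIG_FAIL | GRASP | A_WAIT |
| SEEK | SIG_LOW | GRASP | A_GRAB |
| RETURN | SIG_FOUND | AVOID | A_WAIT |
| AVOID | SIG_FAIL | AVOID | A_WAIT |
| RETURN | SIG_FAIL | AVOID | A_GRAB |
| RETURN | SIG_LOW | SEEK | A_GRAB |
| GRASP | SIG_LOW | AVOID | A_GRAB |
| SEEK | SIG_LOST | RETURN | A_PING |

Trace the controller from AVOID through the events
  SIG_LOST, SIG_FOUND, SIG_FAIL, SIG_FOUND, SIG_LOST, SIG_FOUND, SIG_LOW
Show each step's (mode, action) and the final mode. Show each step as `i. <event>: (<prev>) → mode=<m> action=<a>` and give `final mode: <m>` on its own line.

final mode: SEEK

1. SIG_LOST: (AVOID) → mode=GRASP action=A_PING
2. SIG_FOUND: (GRASP) → mode=RETURN action=A_PING
3. SIG_FAIL: (RETURN) → mode=AVOID action=A_GRAB
4. SIG_FOUND: (AVOID) → mode=AVOID action=A_PING
5. SIG_LOST: (AVOID) → mode=GRASP action=A_PING
6. SIG_FOUND: (GRASP) → mode=RETURN action=A_PING
7. SIG_LOW: (RETURN) → mode=SEEK action=A_GRAB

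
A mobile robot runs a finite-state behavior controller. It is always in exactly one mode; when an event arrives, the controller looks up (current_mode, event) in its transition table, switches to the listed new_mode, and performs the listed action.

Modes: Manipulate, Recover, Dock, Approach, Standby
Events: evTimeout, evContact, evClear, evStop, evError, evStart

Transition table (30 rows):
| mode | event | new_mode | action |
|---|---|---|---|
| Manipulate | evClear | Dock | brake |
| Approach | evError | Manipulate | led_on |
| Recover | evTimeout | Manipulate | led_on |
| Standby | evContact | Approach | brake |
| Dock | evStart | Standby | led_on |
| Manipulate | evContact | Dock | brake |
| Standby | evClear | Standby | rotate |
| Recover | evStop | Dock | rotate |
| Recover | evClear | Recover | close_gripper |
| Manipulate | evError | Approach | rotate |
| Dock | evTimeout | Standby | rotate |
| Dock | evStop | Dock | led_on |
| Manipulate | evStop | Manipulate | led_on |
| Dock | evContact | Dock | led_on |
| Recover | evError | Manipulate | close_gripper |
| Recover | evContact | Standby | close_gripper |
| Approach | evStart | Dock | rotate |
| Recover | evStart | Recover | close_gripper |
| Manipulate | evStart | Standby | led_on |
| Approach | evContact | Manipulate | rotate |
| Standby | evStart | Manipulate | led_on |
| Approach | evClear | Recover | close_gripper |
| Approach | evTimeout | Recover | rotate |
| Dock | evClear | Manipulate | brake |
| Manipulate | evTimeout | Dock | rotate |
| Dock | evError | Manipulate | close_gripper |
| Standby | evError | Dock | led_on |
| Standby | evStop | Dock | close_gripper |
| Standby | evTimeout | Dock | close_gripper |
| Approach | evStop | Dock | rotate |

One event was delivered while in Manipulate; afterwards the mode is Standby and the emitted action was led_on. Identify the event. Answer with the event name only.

evStart

try evTimeout: (Manipulate, evTimeout) → (Dock, rotate)
try evContact: (Manipulate, evContact) → (Dock, brake)
try evClear: (Manipulate, evClear) → (Dock, brake)
try evStop: (Manipulate, evStop) → (Manipulate, led_on)
try evError: (Manipulate, evError) → (Approach, rotate)
try evStart: (Manipulate, evStart) → (Standby, led_on)  ← matches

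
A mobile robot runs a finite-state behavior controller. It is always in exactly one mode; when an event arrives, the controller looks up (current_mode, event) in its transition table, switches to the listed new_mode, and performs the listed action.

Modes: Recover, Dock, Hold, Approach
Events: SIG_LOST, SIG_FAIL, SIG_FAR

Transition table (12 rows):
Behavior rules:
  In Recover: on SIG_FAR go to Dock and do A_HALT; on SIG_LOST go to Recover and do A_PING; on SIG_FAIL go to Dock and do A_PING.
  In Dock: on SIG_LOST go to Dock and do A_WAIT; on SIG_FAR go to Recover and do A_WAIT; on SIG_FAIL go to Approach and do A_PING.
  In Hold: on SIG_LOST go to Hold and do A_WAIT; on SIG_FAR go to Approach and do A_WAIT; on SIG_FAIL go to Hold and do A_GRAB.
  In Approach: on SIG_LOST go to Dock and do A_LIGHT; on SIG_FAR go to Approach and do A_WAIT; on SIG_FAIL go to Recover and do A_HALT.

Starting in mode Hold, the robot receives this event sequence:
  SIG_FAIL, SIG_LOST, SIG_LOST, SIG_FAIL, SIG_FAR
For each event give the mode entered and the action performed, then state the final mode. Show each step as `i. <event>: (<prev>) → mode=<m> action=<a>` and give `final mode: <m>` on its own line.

1. SIG_FAIL: (Hold) → mode=Hold action=A_GRAB
2. SIG_LOST: (Hold) → mode=Hold action=A_WAIT
3. SIG_LOST: (Hold) → mode=Hold action=A_WAIT
4. SIG_FAIL: (Hold) → mode=Hold action=A_GRAB
5. SIG_FAR: (Hold) → mode=Approach action=A_WAIT

final mode: Approach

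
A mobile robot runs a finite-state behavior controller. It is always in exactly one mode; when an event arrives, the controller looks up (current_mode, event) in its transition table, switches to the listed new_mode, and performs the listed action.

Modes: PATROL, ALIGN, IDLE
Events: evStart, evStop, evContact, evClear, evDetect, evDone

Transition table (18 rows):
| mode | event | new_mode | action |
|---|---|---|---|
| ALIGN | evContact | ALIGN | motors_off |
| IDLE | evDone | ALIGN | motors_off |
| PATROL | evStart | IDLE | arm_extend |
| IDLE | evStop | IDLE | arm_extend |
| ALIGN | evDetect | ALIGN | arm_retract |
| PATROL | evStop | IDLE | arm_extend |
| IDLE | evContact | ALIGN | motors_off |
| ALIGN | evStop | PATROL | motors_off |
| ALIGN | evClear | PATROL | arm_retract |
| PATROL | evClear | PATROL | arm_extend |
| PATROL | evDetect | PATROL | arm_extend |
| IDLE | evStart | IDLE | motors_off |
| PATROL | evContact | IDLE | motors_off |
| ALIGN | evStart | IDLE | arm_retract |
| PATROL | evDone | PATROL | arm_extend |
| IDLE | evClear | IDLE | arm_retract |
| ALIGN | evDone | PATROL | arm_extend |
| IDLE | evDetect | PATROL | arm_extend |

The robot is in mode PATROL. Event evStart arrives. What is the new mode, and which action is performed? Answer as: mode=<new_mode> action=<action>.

mode=IDLE action=arm_extend

current mode = PATROL; filter table to that mode:
  (PATROL, evStart) → (IDLE, arm_extend)  ← event matches
  (PATROL, evStop) → (IDLE, arm_extend)
  (PATROL, evClear) → (PATROL, arm_extend)
  (PATROL, evDetect) → (PATROL, arm_extend)
  (PATROL, evContact) → (IDLE, motors_off)
  (PATROL, evDone) → (PATROL, arm_extend)
event = evStart selects (IDLE, arm_extend)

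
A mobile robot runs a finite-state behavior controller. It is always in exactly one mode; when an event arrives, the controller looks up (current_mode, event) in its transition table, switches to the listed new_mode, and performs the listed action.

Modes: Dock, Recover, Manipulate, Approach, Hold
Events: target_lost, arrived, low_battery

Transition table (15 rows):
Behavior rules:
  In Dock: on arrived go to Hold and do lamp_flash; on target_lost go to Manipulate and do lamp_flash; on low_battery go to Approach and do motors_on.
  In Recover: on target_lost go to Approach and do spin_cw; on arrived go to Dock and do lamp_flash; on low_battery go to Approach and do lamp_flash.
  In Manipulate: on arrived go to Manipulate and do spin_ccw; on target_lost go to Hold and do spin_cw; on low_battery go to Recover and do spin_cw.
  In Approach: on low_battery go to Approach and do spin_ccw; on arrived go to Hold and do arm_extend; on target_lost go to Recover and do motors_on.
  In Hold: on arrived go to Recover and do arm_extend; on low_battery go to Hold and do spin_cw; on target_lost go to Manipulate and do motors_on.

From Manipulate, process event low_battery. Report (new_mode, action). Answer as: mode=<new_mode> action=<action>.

mode=Recover action=spin_cw

current mode = Manipulate; filter table to that mode:
  (Manipulate, arrived) → (Manipulate, spin_ccw)
  (Manipulate, target_lost) → (Hold, spin_cw)
  (Manipulate, low_battery) → (Recover, spin_cw)  ← event matches
event = low_battery selects (Recover, spin_cw)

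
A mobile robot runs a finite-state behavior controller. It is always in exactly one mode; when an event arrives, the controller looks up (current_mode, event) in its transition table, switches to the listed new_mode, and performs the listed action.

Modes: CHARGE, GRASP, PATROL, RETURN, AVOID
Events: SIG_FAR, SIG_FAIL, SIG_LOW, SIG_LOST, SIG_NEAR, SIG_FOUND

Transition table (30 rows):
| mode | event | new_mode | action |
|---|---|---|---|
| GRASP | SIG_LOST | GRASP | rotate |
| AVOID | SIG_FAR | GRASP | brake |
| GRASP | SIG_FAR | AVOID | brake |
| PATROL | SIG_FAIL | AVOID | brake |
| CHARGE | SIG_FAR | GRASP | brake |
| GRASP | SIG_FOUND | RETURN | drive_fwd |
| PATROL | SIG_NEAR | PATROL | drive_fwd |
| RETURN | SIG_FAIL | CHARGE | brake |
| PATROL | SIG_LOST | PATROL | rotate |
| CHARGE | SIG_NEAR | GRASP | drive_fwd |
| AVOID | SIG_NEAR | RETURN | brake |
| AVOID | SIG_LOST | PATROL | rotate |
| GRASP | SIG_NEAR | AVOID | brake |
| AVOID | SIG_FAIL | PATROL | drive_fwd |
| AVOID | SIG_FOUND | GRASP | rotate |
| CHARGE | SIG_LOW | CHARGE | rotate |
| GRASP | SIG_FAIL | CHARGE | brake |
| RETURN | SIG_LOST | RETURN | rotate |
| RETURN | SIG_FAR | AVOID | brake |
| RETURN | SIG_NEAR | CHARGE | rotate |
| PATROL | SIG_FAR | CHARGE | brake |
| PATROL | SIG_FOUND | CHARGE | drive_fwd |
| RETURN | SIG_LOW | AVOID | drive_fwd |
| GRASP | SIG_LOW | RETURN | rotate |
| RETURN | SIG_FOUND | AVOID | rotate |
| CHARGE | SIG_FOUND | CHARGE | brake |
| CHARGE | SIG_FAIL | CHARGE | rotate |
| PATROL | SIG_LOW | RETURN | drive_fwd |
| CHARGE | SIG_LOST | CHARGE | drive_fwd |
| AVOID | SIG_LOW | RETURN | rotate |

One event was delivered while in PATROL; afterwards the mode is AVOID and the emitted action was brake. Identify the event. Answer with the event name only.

SIG_FAIL

try SIG_FAR: (PATROL, SIG_FAR) → (CHARGE, brake)
try SIG_FAIL: (PATROL, SIG_FAIL) → (AVOID, brake)  ← matches
try SIG_LOW: (PATROL, SIG_LOW) → (RETURN, drive_fwd)
try SIG_LOST: (PATROL, SIG_LOST) → (PATROL, rotate)
try SIG_NEAR: (PATROL, SIG_NEAR) → (PATROL, drive_fwd)
try SIG_FOUND: (PATROL, SIG_FOUND) → (CHARGE, drive_fwd)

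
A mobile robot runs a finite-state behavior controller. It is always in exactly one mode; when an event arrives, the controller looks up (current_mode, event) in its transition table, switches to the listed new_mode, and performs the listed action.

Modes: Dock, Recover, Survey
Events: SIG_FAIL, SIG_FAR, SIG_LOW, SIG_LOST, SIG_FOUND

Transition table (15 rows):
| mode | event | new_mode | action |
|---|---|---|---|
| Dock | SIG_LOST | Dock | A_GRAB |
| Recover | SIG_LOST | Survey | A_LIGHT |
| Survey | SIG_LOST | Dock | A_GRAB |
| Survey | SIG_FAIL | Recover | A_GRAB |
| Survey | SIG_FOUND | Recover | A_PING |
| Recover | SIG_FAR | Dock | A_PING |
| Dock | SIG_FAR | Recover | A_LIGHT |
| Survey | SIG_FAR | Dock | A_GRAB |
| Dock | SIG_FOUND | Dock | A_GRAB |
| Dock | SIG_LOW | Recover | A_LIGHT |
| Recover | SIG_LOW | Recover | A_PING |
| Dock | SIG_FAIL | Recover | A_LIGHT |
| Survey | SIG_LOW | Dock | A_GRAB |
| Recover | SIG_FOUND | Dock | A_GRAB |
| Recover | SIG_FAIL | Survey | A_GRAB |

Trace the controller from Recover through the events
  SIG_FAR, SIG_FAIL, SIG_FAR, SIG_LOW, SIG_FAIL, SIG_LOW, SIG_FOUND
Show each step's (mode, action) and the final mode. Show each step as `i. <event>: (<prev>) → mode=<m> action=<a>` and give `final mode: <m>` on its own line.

1. SIG_FAR: (Recover) → mode=Dock action=A_PING
2. SIG_FAIL: (Dock) → mode=Recover action=A_LIGHT
3. SIG_FAR: (Recover) → mode=Dock action=A_PING
4. SIG_LOW: (Dock) → mode=Recover action=A_LIGHT
5. SIG_FAIL: (Recover) → mode=Survey action=A_GRAB
6. SIG_LOW: (Survey) → mode=Dock action=A_GRAB
7. SIG_FOUND: (Dock) → mode=Dock action=A_GRAB

final mode: Dock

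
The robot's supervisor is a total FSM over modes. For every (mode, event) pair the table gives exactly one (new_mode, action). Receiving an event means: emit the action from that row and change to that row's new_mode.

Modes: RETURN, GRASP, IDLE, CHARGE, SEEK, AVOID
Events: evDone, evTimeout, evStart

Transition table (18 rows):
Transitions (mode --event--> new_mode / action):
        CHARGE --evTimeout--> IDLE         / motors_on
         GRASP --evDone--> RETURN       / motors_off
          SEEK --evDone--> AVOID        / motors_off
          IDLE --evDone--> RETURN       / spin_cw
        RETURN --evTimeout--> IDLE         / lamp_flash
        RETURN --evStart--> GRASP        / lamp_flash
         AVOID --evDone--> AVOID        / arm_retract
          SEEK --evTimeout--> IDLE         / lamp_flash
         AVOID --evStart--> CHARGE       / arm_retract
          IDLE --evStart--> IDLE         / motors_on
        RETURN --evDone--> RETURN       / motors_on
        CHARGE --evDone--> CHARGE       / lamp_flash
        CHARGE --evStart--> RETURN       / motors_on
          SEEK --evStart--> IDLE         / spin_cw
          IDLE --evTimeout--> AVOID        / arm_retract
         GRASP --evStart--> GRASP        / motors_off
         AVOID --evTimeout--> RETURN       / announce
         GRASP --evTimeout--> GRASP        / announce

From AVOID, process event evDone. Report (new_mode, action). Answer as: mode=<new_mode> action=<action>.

current mode = AVOID; filter table to that mode:
  (AVOID, evDone) → (AVOID, arm_retract)  ← event matches
  (AVOID, evStart) → (CHARGE, arm_retract)
  (AVOID, evTimeout) → (RETURN, announce)
event = evDone selects (AVOID, arm_retract)

mode=AVOID action=arm_retract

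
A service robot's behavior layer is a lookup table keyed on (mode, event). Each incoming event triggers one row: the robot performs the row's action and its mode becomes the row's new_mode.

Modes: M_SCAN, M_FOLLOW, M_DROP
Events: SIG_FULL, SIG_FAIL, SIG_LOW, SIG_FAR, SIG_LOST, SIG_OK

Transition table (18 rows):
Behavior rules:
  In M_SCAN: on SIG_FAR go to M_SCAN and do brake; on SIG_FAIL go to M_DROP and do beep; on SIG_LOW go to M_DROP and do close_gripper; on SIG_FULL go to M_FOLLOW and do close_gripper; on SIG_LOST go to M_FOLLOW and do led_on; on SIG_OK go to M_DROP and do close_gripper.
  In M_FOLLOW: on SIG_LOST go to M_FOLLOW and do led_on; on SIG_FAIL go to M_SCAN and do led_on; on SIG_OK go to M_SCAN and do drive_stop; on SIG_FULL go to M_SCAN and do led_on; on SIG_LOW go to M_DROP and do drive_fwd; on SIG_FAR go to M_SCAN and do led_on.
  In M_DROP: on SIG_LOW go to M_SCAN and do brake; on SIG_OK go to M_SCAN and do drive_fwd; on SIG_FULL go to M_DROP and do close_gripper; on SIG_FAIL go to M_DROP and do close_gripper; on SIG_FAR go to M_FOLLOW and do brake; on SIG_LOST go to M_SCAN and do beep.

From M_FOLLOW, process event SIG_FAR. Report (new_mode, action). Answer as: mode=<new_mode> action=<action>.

current mode = M_FOLLOW; filter table to that mode:
  (M_FOLLOW, SIG_LOST) → (M_FOLLOW, led_on)
  (M_FOLLOW, SIG_FAIL) → (M_SCAN, led_on)
  (M_FOLLOW, SIG_OK) → (M_SCAN, drive_stop)
  (M_FOLLOW, SIG_FULL) → (M_SCAN, led_on)
  (M_FOLLOW, SIG_LOW) → (M_DROP, drive_fwd)
  (M_FOLLOW, SIG_FAR) → (M_SCAN, led_on)  ← event matches
event = SIG_FAR selects (M_SCAN, led_on)

mode=M_SCAN action=led_on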